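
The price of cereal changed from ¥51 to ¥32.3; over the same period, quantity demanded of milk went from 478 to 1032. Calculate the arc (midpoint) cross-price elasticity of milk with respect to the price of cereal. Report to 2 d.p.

ΔQ_A = 1032 − 478 = 554; ΔP_B = 32.3 − 51 = -18.7.
Midpoints: Q̄_A = 755.0, P̄_B = 41.65.
ε = (ΔQ_A/Q̄_A)/(ΔP_B/P̄_B) = (554/755.0)/(-18.7/41.65) ≈ -1.63.

-1.63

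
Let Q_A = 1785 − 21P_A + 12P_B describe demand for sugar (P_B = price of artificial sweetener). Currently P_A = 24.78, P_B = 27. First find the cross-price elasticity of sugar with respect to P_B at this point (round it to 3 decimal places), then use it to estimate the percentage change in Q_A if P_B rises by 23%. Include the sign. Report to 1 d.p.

At P_A = 24.78, P_B = 27: Q_A = 1588.62.
∂Q_A/∂P_B = 12.
ε = (∂Q_A/∂P_B)(P_B/Q_A) = 12.0000 × 27/1588.62 ≈ 0.204.
%ΔQ_A ≈ ε × %ΔP_B = 0.204 × (23%) = 4.7%.

4.7%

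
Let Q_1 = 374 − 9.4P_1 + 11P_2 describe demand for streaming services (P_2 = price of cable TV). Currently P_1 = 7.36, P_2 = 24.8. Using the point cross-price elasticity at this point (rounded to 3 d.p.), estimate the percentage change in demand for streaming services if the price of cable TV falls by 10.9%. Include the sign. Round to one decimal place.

-5.1%

At P_1 = 7.36, P_2 = 24.8: Q_1 = 577.616.
∂Q_1/∂P_2 = 11.
ε = (∂Q_1/∂P_2)(P_2/Q_1) = 11.0000 × 24.8/577.616 ≈ 0.472.
%ΔQ_1 ≈ ε × %ΔP_2 = 0.472 × (-10.9%) = -5.1%.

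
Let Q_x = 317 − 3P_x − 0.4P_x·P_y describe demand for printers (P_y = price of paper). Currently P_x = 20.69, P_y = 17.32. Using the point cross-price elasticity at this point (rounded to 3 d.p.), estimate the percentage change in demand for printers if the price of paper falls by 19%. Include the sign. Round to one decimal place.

24.4%

At P_x = 20.69, P_y = 17.32: Q_x = 111.590.
∂Q_x/∂P_y = -0.4P_x = -8.2760.
ε = (∂Q_x/∂P_y)(P_y/Q_x) = -8.2760 × 17.32/111.590 ≈ -1.285.
%ΔQ_x ≈ ε × %ΔP_y = -1.285 × (-19%) = 24.4%.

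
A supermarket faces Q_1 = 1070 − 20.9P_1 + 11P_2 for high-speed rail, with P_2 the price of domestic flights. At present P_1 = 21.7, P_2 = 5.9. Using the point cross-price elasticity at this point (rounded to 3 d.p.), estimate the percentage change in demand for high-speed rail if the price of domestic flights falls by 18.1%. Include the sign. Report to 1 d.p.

At P_1 = 21.7, P_2 = 5.9: Q_1 = 681.37.
∂Q_1/∂P_2 = 11.
ε = (∂Q_1/∂P_2)(P_2/Q_1) = 11.0000 × 5.9/681.37 ≈ 0.095.
%ΔQ_1 ≈ ε × %ΔP_2 = 0.095 × (-18.1%) = -1.7%.

-1.7%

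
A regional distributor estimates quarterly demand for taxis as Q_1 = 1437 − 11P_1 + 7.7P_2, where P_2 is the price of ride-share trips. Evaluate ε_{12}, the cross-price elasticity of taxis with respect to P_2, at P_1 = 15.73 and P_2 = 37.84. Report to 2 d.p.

0.19

At P_1 = 15.73 and P_2 = 37.84: Q_1 = 1555.338.
∂Q_1/∂P_2 = 7.7.
ε = (∂Q_1/∂P_2)(P_2/Q_1) = 7.7 × (37.84/1555.338) ≈ 0.19.
Since ε > 0, taxis and ride-share trips are substitutes.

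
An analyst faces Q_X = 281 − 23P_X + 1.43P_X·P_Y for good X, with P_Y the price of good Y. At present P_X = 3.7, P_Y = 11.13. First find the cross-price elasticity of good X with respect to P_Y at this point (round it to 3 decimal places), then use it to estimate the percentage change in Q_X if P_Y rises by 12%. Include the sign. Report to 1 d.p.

2.8%

At P_X = 3.7, P_Y = 11.13: Q_X = 254.789.
∂Q_X/∂P_Y = 1.43P_X = 5.2910.
ε = (∂Q_X/∂P_Y)(P_Y/Q_X) = 5.2910 × 11.13/254.789 ≈ 0.231.
%ΔQ_X ≈ ε × %ΔP_Y = 0.231 × (12%) = 2.8%.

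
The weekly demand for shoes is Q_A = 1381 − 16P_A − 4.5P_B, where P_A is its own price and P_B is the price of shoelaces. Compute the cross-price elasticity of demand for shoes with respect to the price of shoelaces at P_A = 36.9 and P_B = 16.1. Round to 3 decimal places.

At P_A = 36.9 and P_B = 16.1: Q_A = 718.15.
∂Q_A/∂P_B = -4.5.
ε = (∂Q_A/∂P_B)(P_B/Q_A) = -4.5 × (16.1/718.15) ≈ -0.101.

-0.101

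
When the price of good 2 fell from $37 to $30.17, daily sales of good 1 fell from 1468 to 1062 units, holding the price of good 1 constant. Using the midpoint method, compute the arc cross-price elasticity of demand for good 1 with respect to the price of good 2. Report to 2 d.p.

ΔQ_1 = 1062 − 1468 = -406; ΔP_2 = 30.17 − 37 = -6.83.
Midpoints: Q̄_1 = 1265.0, P̄_2 = 33.59.
ε = (ΔQ_1/Q̄_1)/(ΔP_2/P̄_2) = (-406/1265.0)/(-6.83/33.59) ≈ 1.58.

1.58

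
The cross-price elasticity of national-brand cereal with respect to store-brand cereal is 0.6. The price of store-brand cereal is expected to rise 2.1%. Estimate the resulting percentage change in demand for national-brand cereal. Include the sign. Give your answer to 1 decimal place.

%ΔQ ≈ ε × %ΔP of store-brand cereal = 0.6 × (2.1%) = 1.3%.

1.3%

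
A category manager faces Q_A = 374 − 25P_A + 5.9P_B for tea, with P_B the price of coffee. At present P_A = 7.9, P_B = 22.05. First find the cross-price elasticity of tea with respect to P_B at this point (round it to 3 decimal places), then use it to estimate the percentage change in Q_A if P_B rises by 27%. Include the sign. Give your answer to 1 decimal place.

11.4%

At P_A = 7.9, P_B = 22.05: Q_A = 306.595.
∂Q_A/∂P_B = 5.9.
ε = (∂Q_A/∂P_B)(P_B/Q_A) = 5.9000 × 22.05/306.595 ≈ 0.424.
%ΔQ_A ≈ ε × %ΔP_B = 0.424 × (27%) = 11.4%.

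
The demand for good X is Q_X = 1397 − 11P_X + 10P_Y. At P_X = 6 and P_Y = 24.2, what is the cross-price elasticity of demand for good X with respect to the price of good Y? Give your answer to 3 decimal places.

At P_X = 6 and P_Y = 24.2: Q_X = 1573.
∂Q_X/∂P_Y = 10.
ε = (∂Q_X/∂P_Y)(P_Y/Q_X) = 10 × (24.2/1573) ≈ 0.154.

0.154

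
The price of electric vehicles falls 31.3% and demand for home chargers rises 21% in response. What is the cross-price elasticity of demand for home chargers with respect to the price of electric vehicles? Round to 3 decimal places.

ε = (%ΔQ of home chargers) / (%ΔP of electric vehicles) = (21%) / (-31.3%) ≈ -0.671.
Negative cross-price elasticity: complements.

-0.671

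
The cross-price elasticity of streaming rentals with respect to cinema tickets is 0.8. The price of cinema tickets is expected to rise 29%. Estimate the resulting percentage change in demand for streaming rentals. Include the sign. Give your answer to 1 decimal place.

%ΔQ ≈ ε × %ΔP of cinema tickets = 0.8 × (29%) = 23.2%.

23.2%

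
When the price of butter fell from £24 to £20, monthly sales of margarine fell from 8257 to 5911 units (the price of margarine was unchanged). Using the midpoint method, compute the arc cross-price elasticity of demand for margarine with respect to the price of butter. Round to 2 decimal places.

1.82

ΔQ_A = 5911 − 8257 = -2346; ΔP_B = 20 − 24 = -4.
Midpoints: Q̄_A = 7084.0, P̄_B = 22.00.
ε = (ΔQ_A/Q̄_A)/(ΔP_B/P̄_B) = (-2346/7084.0)/(-4/22.00) ≈ 1.82.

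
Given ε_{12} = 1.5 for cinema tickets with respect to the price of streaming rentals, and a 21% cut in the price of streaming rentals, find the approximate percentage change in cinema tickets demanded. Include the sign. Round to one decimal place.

-31.5%

%ΔQ ≈ ε × %ΔP of streaming rentals = 1.5 × (-21%) = -31.5%.
Demand for cinema tickets falls by about 31.5%.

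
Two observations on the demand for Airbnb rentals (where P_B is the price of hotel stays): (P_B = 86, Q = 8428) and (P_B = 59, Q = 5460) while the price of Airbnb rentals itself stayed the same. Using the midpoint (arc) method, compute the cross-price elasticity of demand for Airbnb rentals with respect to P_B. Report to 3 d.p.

ΔQ_A = 5460 − 8428 = -2968; ΔP_B = 59 − 86 = -27.
Midpoints: Q̄_A = 6944.0, P̄_B = 72.50.
ε = (ΔQ_A/Q̄_A)/(ΔP_B/P̄_B) = (-2968/6944.0)/(-27/72.50) ≈ 1.148.

1.148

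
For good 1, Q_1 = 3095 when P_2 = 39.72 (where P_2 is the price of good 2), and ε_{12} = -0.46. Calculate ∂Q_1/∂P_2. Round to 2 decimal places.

ε = (∂Q_1/∂P_2)·(P_2/Q_1) ⇒ ∂Q_1/∂P_2 = ε·Q_1/P_2 = -0.46 × 3095/39.72 ≈ -35.84.

-35.84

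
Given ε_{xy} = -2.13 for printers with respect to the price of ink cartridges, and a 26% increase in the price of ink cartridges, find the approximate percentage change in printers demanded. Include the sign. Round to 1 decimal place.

%ΔQ ≈ ε × %ΔP of ink cartridges = -2.13 × (26%) = -55.4%.
Demand for printers falls by about 55.4%.

-55.4%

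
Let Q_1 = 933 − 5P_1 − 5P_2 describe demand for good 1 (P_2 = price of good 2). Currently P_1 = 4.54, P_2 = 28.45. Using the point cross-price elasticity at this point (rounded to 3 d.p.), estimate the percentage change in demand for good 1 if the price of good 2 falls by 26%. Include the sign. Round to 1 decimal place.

4.8%

At P_1 = 4.54, P_2 = 28.45: Q_1 = 768.05.
∂Q_1/∂P_2 = -5.
ε = (∂Q_1/∂P_2)(P_2/Q_1) = -5.0000 × 28.45/768.05 ≈ -0.185.
%ΔQ_1 ≈ ε × %ΔP_2 = -0.185 × (-26%) = 4.8%.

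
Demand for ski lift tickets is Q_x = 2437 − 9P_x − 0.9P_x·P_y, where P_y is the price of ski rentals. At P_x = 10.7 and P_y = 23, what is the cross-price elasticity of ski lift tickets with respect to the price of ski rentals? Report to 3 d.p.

-0.105

At P_x = 10.7 and P_y = 23: Q_x = 2119.21.
∂Q_x/∂P_y = -0.9P_x = -0.9(10.7) = -9.6300.
ε = (∂Q_x/∂P_y)(P_y/Q_x) = -9.6300 × (23/2119.21) ≈ -0.105.
ε < 0: complements.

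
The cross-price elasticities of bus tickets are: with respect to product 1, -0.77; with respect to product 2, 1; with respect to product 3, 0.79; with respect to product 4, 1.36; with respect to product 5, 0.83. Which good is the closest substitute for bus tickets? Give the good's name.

Substitutes have ε > 0. Among the positive values, 1.36 (product 4) is largest.

product 4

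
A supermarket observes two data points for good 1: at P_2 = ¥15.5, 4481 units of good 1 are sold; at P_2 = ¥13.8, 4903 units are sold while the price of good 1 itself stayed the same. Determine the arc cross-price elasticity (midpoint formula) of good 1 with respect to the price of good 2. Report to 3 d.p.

ΔQ_1 = 4903 − 4481 = 422; ΔP_2 = 13.8 − 15.5 = -1.7.
Midpoints: Q̄_1 = 4692.0, P̄_2 = 14.65.
ε = (ΔQ_1/Q̄_1)/(ΔP_2/P̄_2) = (422/4692.0)/(-1.7/14.65) ≈ -0.775.

-0.775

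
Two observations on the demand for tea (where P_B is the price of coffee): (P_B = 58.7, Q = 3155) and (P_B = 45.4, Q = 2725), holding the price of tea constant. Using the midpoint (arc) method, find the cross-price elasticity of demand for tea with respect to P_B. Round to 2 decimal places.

ΔQ_A = 2725 − 3155 = -430; ΔP_B = 45.4 − 58.7 = -13.3.
Midpoints: Q̄_A = 2940.0, P̄_B = 52.05.
ε = (ΔQ_A/Q̄_A)/(ΔP_B/P̄_B) = (-430/2940.0)/(-13.3/52.05) ≈ 0.57.
ε > 0: tea and coffee are substitutes.

0.57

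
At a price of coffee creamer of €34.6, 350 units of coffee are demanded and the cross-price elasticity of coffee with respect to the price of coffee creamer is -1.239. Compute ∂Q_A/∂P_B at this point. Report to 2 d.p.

-12.53

ε = (∂Q_A/∂P_B)·(P_B/Q_A) ⇒ ∂Q_A/∂P_B = ε·Q_A/P_B = -1.239 × 350/34.6 ≈ -12.53.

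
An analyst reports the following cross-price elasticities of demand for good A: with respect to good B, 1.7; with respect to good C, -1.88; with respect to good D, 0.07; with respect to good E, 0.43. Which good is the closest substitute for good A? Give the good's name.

good B

Substitutes have ε > 0. Among the positive values, 1.7 (good B) is largest.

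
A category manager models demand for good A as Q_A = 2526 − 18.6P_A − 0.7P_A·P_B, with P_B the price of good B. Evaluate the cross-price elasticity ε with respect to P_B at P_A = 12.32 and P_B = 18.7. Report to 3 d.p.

-0.076

At P_A = 12.32 and P_B = 18.7: Q_A = 2135.579.
∂Q_A/∂P_B = -0.7P_A = -0.7(12.32) = -8.6240.
ε = (∂Q_A/∂P_B)(P_B/Q_A) = -8.6240 × (18.7/2135.579) ≈ -0.076.
ε < 0: complements.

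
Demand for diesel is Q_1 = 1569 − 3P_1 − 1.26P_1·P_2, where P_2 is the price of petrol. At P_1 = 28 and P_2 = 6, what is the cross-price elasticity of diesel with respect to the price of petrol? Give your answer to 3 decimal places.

At P_1 = 28 and P_2 = 6: Q_1 = 1273.32.
∂Q_1/∂P_2 = -1.26P_1 = -1.26(28) = -35.2800.
ε = (∂Q_1/∂P_2)(P_2/Q_1) = -35.2800 × (6/1273.32) ≈ -0.166.

-0.166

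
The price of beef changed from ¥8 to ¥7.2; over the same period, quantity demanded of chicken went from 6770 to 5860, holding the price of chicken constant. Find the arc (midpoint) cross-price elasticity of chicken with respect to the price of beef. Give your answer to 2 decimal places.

1.37

ΔQ_A = 5860 − 6770 = -910; ΔP_B = 7.2 − 8 = -0.8.
Midpoints: Q̄_A = 6315.0, P̄_B = 7.60.
ε = (ΔQ_A/Q̄_A)/(ΔP_B/P̄_B) = (-910/6315.0)/(-0.8/7.60) ≈ 1.37.
ε > 0: chicken and beef are substitutes.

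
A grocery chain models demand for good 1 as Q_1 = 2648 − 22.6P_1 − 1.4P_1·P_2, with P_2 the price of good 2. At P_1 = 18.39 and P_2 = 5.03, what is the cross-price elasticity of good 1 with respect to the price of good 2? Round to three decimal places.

-0.062

At P_1 = 18.39 and P_2 = 5.03: Q_1 = 2102.884.
∂Q_1/∂P_2 = -1.4P_1 = -1.4(18.39) = -25.7460.
ε = (∂Q_1/∂P_2)(P_2/Q_1) = -25.7460 × (5.03/2102.884) ≈ -0.062.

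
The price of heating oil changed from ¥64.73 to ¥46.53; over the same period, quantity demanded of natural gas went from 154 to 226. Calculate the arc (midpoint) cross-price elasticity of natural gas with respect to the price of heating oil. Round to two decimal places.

ΔQ_A = 226 − 154 = 72; ΔP_B = 46.53 − 64.73 = -18.2.
Midpoints: Q̄_A = 190.0, P̄_B = 55.63.
ε = (ΔQ_A/Q̄_A)/(ΔP_B/P̄_B) = (72/190.0)/(-18.2/55.63) ≈ -1.16.
ε < 0: natural gas and heating oil are complements.

-1.16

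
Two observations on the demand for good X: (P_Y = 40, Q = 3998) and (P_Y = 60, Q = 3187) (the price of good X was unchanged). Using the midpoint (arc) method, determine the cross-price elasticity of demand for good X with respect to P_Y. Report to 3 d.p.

ΔQ_X = 3187 − 3998 = -811; ΔP_Y = 60 − 40 = 20.
Midpoints: Q̄_X = 3592.5, P̄_Y = 50.00.
ε = (ΔQ_X/Q̄_X)/(ΔP_Y/P̄_Y) = (-811/3592.5)/(20/50.00) ≈ -0.564.
ε < 0: good X and good Y are complements.

-0.564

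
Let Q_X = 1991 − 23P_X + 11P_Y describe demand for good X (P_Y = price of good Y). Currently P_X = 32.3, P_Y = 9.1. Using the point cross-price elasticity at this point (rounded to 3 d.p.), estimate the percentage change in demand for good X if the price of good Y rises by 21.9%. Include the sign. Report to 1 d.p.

1.6%

At P_X = 32.3, P_Y = 9.1: Q_X = 1348.2.
∂Q_X/∂P_Y = 11.
ε = (∂Q_X/∂P_Y)(P_Y/Q_X) = 11.0000 × 9.1/1348.2 ≈ 0.074.
%ΔQ_X ≈ ε × %ΔP_Y = 0.074 × (21.9%) = 1.6%.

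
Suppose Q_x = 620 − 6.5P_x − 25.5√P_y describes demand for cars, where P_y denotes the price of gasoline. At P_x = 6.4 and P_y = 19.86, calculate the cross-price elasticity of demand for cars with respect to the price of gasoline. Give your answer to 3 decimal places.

At P_x = 6.4 and P_y = 19.86: Q_x = 464.760.
∂Q_x/∂P_y = -25.5/(2√P_y) = -25.5/(2√19.86) = -2.8610.
ε = (∂Q_x/∂P_y)(P_y/Q_x) = -2.8610 × (19.86/464.760) ≈ -0.122.

-0.122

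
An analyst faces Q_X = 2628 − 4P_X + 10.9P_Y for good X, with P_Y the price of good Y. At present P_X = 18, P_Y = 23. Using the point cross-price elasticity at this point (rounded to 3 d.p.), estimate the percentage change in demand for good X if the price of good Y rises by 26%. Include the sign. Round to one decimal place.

At P_X = 18, P_Y = 23: Q_X = 2806.7.
∂Q_X/∂P_Y = 10.9.
ε = (∂Q_X/∂P_Y)(P_Y/Q_X) = 10.9000 × 23/2806.7 ≈ 0.089.
%ΔQ_X ≈ ε × %ΔP_Y = 0.089 × (26%) = 2.3%.

2.3%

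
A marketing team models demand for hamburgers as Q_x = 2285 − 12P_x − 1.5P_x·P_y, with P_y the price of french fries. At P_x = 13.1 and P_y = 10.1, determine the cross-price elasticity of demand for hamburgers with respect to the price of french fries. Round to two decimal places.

At P_x = 13.1 and P_y = 10.1: Q_x = 1929.335.
∂Q_x/∂P_y = -1.5P_x = -1.5(13.1) = -19.6500.
ε = (∂Q_x/∂P_y)(P_y/Q_x) = -19.6500 × (10.1/1929.335) ≈ -0.10.
ε < 0: complements.

-0.10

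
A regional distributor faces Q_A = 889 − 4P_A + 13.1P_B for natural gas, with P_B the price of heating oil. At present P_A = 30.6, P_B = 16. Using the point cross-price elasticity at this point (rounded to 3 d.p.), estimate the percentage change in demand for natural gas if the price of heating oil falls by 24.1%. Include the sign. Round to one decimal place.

At P_A = 30.6, P_B = 16: Q_A = 976.2.
∂Q_A/∂P_B = 13.1.
ε = (∂Q_A/∂P_B)(P_B/Q_A) = 13.1000 × 16/976.2 ≈ 0.215.
%ΔQ_A ≈ ε × %ΔP_B = 0.215 × (-24.1%) = -5.2%.

-5.2%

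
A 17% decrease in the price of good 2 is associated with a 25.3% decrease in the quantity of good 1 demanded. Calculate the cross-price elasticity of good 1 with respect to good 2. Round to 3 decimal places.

ε = (%ΔQ of good 1) / (%ΔP of good 2) = (-25.3%) / (-17%) ≈ 1.488.
Positive cross-price elasticity: substitutes.

1.488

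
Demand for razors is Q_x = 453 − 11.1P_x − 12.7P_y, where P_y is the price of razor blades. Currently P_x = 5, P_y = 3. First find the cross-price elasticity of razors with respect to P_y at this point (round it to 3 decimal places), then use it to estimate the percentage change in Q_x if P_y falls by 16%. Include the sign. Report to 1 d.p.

At P_x = 5, P_y = 3: Q_x = 359.4.
∂Q_x/∂P_y = -12.7.
ε = (∂Q_x/∂P_y)(P_y/Q_x) = -12.7000 × 3/359.4 ≈ -0.106.
%ΔQ_x ≈ ε × %ΔP_y = -0.106 × (-16%) = 1.7%.

1.7%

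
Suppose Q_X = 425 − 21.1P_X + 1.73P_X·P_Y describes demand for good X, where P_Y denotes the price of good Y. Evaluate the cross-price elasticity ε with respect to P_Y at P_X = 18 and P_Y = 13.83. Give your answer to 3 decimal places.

0.905

At P_X = 18 and P_Y = 13.83: Q_X = 475.866.
∂Q_X/∂P_Y = 1.73P_X = 1.73(18) = 31.1400.
ε = (∂Q_X/∂P_Y)(P_Y/Q_X) = 31.1400 × (13.83/475.866) ≈ 0.905.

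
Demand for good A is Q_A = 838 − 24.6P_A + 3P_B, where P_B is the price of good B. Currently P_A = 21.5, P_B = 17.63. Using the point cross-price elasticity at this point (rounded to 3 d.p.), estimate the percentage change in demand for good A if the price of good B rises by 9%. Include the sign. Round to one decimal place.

At P_A = 21.5, P_B = 17.63: Q_A = 361.99.
∂Q_A/∂P_B = 3.
ε = (∂Q_A/∂P_B)(P_B/Q_A) = 3.0000 × 17.63/361.99 ≈ 0.146.
%ΔQ_A ≈ ε × %ΔP_B = 0.146 × (9%) = 1.3%.

1.3%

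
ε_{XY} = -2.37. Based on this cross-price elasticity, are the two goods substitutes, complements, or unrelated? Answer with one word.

complements

ε = -2.37 < 0, so a higher price of good Y lowers demand for good X: complements.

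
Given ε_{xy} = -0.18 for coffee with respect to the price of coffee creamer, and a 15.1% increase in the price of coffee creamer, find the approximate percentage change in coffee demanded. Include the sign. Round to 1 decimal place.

%ΔQ ≈ ε × %ΔP of coffee creamer = -0.18 × (15.1%) = -2.7%.

-2.7%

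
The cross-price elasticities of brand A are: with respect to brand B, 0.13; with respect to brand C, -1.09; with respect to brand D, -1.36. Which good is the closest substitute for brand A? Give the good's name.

Substitutes have ε > 0. Among the positive values, 0.13 (brand B) is largest.

brand B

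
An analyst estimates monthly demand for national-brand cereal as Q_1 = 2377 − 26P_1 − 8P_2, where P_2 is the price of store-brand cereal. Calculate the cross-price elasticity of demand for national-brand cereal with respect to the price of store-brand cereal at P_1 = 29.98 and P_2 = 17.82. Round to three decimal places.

At P_1 = 29.98 and P_2 = 17.82: Q_1 = 1454.96.
∂Q_1/∂P_2 = -8.
ε = (∂Q_1/∂P_2)(P_2/Q_1) = -8 × (17.82/1454.96) ≈ -0.098.
Since ε < 0, national-brand cereal and store-brand cereal are complements.

-0.098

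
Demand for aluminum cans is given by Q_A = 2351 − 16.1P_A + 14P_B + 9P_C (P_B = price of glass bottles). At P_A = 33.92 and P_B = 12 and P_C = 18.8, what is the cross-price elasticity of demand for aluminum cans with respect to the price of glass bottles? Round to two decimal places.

0.08

At P_A = 33.92 and P_B = 12 and P_C = 18.8: Q_A = 2142.088.
∂Q_A/∂P_B = 14.
ε = (∂Q_A/∂P_B)(P_B/Q_A) = 14 × (12/2142.088) ≈ 0.08.
Since ε > 0, aluminum cans and glass bottles are substitutes.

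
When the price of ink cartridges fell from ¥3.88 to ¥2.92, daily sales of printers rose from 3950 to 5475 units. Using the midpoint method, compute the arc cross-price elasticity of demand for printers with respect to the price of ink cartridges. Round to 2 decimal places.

-1.15

ΔQ_A = 5475 − 3950 = 1525; ΔP_B = 2.92 − 3.88 = -0.96.
Midpoints: Q̄_A = 4712.5, P̄_B = 3.40.
ε = (ΔQ_A/Q̄_A)/(ΔP_B/P̄_B) = (1525/4712.5)/(-0.96/3.40) ≈ -1.15.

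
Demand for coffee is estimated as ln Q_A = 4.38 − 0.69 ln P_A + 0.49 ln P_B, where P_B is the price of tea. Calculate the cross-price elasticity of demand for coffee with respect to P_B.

In a log-linear (constant-elasticity) demand function, the coefficient on ln P_B is the cross-price elasticity.
ε = 0.49. Positive, so coffee and tea are substitutes.

0.49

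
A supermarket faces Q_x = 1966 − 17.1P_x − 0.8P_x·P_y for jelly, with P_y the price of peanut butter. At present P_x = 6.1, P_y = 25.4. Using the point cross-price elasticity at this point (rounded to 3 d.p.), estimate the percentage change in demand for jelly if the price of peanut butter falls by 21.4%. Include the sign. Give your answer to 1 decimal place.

1.5%

At P_x = 6.1, P_y = 25.4: Q_x = 1737.738.
∂Q_x/∂P_y = -0.8P_x = -4.8800.
ε = (∂Q_x/∂P_y)(P_y/Q_x) = -4.8800 × 25.4/1737.738 ≈ -0.071.
%ΔQ_x ≈ ε × %ΔP_y = -0.071 × (-21.4%) = 1.5%.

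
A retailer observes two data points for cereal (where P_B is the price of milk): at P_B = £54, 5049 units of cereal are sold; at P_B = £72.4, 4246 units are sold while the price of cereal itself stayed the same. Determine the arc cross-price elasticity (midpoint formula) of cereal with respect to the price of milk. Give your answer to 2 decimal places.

ΔQ_A = 4246 − 5049 = -803; ΔP_B = 72.4 − 54 = 18.4.
Midpoints: Q̄_A = 4647.5, P̄_B = 63.20.
ε = (ΔQ_A/Q̄_A)/(ΔP_B/P̄_B) = (-803/4647.5)/(18.4/63.20) ≈ -0.59.
ε < 0: cereal and milk are complements.

-0.59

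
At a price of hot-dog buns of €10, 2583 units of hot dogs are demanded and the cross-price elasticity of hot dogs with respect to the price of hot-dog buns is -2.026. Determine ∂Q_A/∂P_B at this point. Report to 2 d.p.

ε = (∂Q_A/∂P_B)·(P_B/Q_A) ⇒ ∂Q_A/∂P_B = ε·Q_A/P_B = -2.026 × 2583/10 ≈ -523.32.

-523.32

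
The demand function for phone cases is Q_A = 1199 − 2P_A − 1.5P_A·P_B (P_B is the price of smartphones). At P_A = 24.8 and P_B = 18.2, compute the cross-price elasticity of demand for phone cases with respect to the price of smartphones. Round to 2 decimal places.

-1.43

At P_A = 24.8 and P_B = 18.2: Q_A = 472.36.
∂Q_A/∂P_B = -1.5P_A = -1.5(24.8) = -37.2000.
ε = (∂Q_A/∂P_B)(P_B/Q_A) = -37.2000 × (18.2/472.36) ≈ -1.43.
ε < 0: complements.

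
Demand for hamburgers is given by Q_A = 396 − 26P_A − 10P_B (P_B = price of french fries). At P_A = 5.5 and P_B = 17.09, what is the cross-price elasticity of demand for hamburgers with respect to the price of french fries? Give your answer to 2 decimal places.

At P_A = 5.5 and P_B = 17.09: Q_A = 82.1.
∂Q_A/∂P_B = -10.
ε = (∂Q_A/∂P_B)(P_B/Q_A) = -10 × (17.09/82.1) ≈ -2.08.

-2.08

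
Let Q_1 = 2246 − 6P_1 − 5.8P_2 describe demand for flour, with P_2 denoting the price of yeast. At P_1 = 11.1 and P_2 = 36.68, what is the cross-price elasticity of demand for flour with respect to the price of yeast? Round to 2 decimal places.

At P_1 = 11.1 and P_2 = 36.68: Q_1 = 1966.656.
∂Q_1/∂P_2 = -5.8.
ε = (∂Q_1/∂P_2)(P_2/Q_1) = -5.8 × (36.68/1966.656) ≈ -0.11.

-0.11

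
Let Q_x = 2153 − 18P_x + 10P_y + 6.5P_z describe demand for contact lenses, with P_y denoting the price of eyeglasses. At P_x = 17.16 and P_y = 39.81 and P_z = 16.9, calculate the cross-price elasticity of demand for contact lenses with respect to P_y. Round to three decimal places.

0.169

At P_x = 17.16 and P_y = 39.81 and P_z = 16.9: Q_x = 2352.07.
∂Q_x/∂P_y = 10.
ε = (∂Q_x/∂P_y)(P_y/Q_x) = 10 × (39.81/2352.07) ≈ 0.169.
Since ε > 0, contact lenses and eyeglasses are substitutes.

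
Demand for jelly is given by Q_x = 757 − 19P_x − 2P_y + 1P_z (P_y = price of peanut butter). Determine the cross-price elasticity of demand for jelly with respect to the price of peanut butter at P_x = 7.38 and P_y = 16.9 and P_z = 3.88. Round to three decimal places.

-0.058

At P_x = 7.38 and P_y = 16.9 and P_z = 3.88: Q_x = 586.86.
∂Q_x/∂P_y = -2.
ε = (∂Q_x/∂P_y)(P_y/Q_x) = -2 × (16.9/586.86) ≈ -0.058.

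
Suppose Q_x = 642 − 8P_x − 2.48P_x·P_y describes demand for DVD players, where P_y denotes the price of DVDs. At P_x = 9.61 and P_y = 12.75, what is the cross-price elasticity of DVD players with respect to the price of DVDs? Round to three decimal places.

At P_x = 9.61 and P_y = 12.75: Q_x = 261.252.
∂Q_x/∂P_y = -2.48P_x = -2.48(9.61) = -23.8328.
ε = (∂Q_x/∂P_y)(P_y/Q_x) = -23.8328 × (12.75/261.252) ≈ -1.163.

-1.163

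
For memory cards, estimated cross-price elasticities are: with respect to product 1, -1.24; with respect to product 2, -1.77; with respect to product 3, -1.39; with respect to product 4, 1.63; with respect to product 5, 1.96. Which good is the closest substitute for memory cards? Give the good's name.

product 5

Substitutes have ε > 0. Among the positive values, 1.96 (product 5) is largest.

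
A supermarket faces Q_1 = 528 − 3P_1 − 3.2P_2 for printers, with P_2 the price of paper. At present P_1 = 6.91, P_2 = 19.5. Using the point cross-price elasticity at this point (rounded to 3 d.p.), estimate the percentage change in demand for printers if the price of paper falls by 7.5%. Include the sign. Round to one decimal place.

1.1%

At P_1 = 6.91, P_2 = 19.5: Q_1 = 444.87.
∂Q_1/∂P_2 = -3.2.
ε = (∂Q_1/∂P_2)(P_2/Q_1) = -3.2000 × 19.5/444.87 ≈ -0.140.
%ΔQ_1 ≈ ε × %ΔP_2 = -0.140 × (-7.5%) = 1.1%.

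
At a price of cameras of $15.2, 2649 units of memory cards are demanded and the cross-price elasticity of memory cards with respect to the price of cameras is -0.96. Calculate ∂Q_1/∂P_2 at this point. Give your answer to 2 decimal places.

ε = (∂Q_1/∂P_2)·(P_2/Q_1) ⇒ ∂Q_1/∂P_2 = ε·Q_1/P_2 = -0.96 × 2649/15.2 ≈ -167.31.

-167.31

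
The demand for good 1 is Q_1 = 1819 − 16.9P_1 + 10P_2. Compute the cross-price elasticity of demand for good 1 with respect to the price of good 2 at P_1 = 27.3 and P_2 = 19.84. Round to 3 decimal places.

0.128

At P_1 = 27.3 and P_2 = 19.84: Q_1 = 1556.03.
∂Q_1/∂P_2 = 10.
ε = (∂Q_1/∂P_2)(P_2/Q_1) = 10 × (19.84/1556.03) ≈ 0.128.
Since ε > 0, good 1 and good 2 are substitutes.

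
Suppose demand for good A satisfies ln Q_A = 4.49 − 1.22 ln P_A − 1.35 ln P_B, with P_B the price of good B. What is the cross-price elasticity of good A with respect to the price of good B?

-1.35

In a log-linear (constant-elasticity) demand function, the coefficient on ln P_B is the cross-price elasticity.
ε = -1.35. Negative, so good A and good B are complements.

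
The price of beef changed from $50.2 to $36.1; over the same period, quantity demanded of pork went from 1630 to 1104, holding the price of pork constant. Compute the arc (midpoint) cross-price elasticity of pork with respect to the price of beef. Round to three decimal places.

1.178

ΔQ_A = 1104 − 1630 = -526; ΔP_B = 36.1 − 50.2 = -14.1.
Midpoints: Q̄_A = 1367.0, P̄_B = 43.15.
ε = (ΔQ_A/Q̄_A)/(ΔP_B/P̄_B) = (-526/1367.0)/(-14.1/43.15) ≈ 1.178.
ε > 0: pork and beef are substitutes.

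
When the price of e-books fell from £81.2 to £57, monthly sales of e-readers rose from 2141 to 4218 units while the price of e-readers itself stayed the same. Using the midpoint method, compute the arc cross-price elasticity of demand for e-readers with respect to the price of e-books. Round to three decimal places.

ΔQ_A = 4218 − 2141 = 2077; ΔP_B = 57 − 81.2 = -24.2.
Midpoints: Q̄_A = 3179.5, P̄_B = 69.10.
ε = (ΔQ_A/Q̄_A)/(ΔP_B/P̄_B) = (2077/3179.5)/(-24.2/69.10) ≈ -1.865.

-1.865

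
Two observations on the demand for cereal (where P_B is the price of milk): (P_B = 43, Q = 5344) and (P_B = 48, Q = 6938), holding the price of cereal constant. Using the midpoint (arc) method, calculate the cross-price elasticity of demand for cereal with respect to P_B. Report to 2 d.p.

2.36

ΔQ_A = 6938 − 5344 = 1594; ΔP_B = 48 − 43 = 5.
Midpoints: Q̄_A = 6141.0, P̄_B = 45.50.
ε = (ΔQ_A/Q̄_A)/(ΔP_B/P̄_B) = (1594/6141.0)/(5/45.50) ≈ 2.36.
ε > 0: cereal and milk are substitutes.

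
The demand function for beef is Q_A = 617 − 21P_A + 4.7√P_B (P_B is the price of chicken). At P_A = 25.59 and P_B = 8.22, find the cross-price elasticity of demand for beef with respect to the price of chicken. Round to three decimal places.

At P_A = 25.59 and P_B = 8.22: Q_A = 93.085.
∂Q_A/∂P_B = 4.7/(2√P_B) = 4.7/(2√8.22) = 0.8197.
ε = (∂Q_A/∂P_B)(P_B/Q_A) = 0.8197 × (8.22/93.085) ≈ 0.072.
ε > 0: substitutes.

0.072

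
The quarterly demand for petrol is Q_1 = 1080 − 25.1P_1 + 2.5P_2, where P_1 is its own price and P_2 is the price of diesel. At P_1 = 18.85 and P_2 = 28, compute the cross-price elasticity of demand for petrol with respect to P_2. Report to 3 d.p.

At P_1 = 18.85 and P_2 = 28: Q_1 = 676.865.
∂Q_1/∂P_2 = 2.5.
ε = (∂Q_1/∂P_2)(P_2/Q_1) = 2.5 × (28/676.865) ≈ 0.103.
Since ε > 0, petrol and diesel are substitutes.

0.103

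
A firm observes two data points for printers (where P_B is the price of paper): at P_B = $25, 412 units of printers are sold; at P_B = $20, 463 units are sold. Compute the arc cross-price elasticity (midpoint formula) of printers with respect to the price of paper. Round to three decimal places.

ΔQ_A = 463 − 412 = 51; ΔP_B = 20 − 25 = -5.
Midpoints: Q̄_A = 437.5, P̄_B = 22.50.
ε = (ΔQ_A/Q̄_A)/(ΔP_B/P̄_B) = (51/437.5)/(-5/22.50) ≈ -0.525.
ε < 0: printers and paper are complements.

-0.525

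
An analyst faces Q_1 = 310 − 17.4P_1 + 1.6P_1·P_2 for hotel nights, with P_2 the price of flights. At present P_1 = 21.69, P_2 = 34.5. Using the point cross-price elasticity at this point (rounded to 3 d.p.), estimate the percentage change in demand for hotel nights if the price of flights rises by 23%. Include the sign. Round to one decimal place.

24.4%

At P_1 = 21.69, P_2 = 34.5: Q_1 = 1129.882.
∂Q_1/∂P_2 = 1.6P_1 = 34.7040.
ε = (∂Q_1/∂P_2)(P_2/Q_1) = 34.7040 × 34.5/1129.882 ≈ 1.060.
%ΔQ_1 ≈ ε × %ΔP_2 = 1.060 × (23%) = 24.4%.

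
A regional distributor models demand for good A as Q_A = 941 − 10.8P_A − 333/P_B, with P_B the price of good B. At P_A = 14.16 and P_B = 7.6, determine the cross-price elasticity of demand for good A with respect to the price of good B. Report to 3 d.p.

0.059

At P_A = 14.16 and P_B = 7.6: Q_A = 744.256.
∂Q_A/∂P_B = 333/P_B² = 5.7652.
ε = (∂Q_A/∂P_B)(P_B/Q_A) = 5.7652 × (7.6/744.256) ≈ 0.059.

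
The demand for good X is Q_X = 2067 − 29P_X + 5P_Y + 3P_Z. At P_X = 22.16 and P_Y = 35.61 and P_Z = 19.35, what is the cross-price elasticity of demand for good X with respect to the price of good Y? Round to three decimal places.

At P_X = 22.16 and P_Y = 35.61 and P_Z = 19.35: Q_X = 1660.46.
∂Q_X/∂P_Y = 5.
ε = (∂Q_X/∂P_Y)(P_Y/Q_X) = 5 × (35.61/1660.46) ≈ 0.107.
Since ε > 0, good X and good Y are substitutes.

0.107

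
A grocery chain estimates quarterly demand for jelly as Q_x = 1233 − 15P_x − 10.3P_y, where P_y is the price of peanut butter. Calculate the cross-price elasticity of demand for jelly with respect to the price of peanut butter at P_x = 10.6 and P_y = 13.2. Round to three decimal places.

-0.145

At P_x = 10.6 and P_y = 13.2: Q_x = 938.04.
∂Q_x/∂P_y = -10.3.
ε = (∂Q_x/∂P_y)(P_y/Q_x) = -10.3 × (13.2/938.04) ≈ -0.145.
Since ε < 0, jelly and peanut butter are complements.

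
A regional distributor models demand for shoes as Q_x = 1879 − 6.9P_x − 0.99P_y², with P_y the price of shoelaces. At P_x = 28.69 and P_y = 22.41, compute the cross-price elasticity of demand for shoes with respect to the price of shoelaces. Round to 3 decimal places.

At P_x = 28.69 and P_y = 22.41: Q_x = 1183.853.
∂Q_x/∂P_y = -1.98P_y = -1.98(22.41) = -44.3718.
ε = (∂Q_x/∂P_y)(P_y/Q_x) = -44.3718 × (22.41/1183.853) ≈ -0.840.
ε < 0: complements.

-0.840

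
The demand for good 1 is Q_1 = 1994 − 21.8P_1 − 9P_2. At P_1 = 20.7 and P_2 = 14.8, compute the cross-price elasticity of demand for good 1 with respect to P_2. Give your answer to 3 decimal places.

At P_1 = 20.7 and P_2 = 14.8: Q_1 = 1409.54.
∂Q_1/∂P_2 = -9.
ε = (∂Q_1/∂P_2)(P_2/Q_1) = -9 × (14.8/1409.54) ≈ -0.094.

-0.094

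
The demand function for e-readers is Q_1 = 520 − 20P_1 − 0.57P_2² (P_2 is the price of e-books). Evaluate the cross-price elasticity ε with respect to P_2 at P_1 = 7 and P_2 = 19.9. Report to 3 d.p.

At P_1 = 7 and P_2 = 19.9: Q_1 = 154.274.
∂Q_1/∂P_2 = -1.14P_2 = -1.14(19.9) = -22.6860.
ε = (∂Q_1/∂P_2)(P_2/Q_1) = -22.6860 × (19.9/154.274) ≈ -2.926.

-2.926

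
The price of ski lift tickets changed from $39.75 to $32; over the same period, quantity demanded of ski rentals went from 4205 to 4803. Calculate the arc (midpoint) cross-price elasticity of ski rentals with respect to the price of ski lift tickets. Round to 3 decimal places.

ΔQ_A = 4803 − 4205 = 598; ΔP_B = 32 − 39.75 = -7.75.
Midpoints: Q̄_A = 4504.0, P̄_B = 35.88.
ε = (ΔQ_A/Q̄_A)/(ΔP_B/P̄_B) = (598/4504.0)/(-7.75/35.88) ≈ -0.615.

-0.615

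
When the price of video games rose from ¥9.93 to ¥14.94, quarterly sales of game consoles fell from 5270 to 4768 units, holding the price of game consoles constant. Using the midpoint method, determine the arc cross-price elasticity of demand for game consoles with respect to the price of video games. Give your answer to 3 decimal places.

ΔQ_A = 4768 − 5270 = -502; ΔP_B = 14.94 − 9.93 = 5.01.
Midpoints: Q̄_A = 5019.0, P̄_B = 12.43.
ε = (ΔQ_A/Q̄_A)/(ΔP_B/P̄_B) = (-502/5019.0)/(5.01/12.43) ≈ -0.248.

-0.248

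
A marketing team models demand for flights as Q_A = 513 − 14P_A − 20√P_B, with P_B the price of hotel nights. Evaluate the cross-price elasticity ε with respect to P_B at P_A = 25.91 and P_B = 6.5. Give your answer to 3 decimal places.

-0.257

At P_A = 25.91 and P_B = 6.5: Q_A = 99.270.
∂Q_A/∂P_B = -20/(2√P_B) = -20/(2√6.5) = -3.9223.
ε = (∂Q_A/∂P_B)(P_B/Q_A) = -3.9223 × (6.5/99.270) ≈ -0.257.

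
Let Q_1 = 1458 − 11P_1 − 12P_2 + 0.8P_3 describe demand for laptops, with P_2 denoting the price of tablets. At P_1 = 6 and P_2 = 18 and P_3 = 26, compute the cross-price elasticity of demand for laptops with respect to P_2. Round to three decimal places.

At P_1 = 6 and P_2 = 18 and P_3 = 26: Q_1 = 1196.8.
∂Q_1/∂P_2 = -12.
ε = (∂Q_1/∂P_2)(P_2/Q_1) = -12 × (18/1196.8) ≈ -0.180.

-0.180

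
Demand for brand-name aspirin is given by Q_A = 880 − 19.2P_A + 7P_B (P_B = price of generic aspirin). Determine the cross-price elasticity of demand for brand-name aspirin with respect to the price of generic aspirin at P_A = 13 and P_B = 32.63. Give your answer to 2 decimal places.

0.27

At P_A = 13 and P_B = 32.63: Q_A = 858.81.
∂Q_A/∂P_B = 7.
ε = (∂Q_A/∂P_B)(P_B/Q_A) = 7 × (32.63/858.81) ≈ 0.27.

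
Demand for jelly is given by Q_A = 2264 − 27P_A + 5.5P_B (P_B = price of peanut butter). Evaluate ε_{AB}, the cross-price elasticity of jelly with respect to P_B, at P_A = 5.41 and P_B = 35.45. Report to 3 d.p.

At P_A = 5.41 and P_B = 35.45: Q_A = 2312.905.
∂Q_A/∂P_B = 5.5.
ε = (∂Q_A/∂P_B)(P_B/Q_A) = 5.5 × (35.45/2312.905) ≈ 0.084.
Since ε > 0, jelly and peanut butter are substitutes.

0.084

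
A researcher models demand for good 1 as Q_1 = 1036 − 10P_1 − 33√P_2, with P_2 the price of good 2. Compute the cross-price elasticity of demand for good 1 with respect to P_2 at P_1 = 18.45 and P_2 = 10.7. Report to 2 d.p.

At P_1 = 18.45 and P_2 = 10.7: Q_1 = 743.554.
∂Q_1/∂P_2 = -33/(2√P_2) = -33/(2√10.7) = -5.0442.
ε = (∂Q_1/∂P_2)(P_2/Q_1) = -5.0442 × (10.7/743.554) ≈ -0.07.

-0.07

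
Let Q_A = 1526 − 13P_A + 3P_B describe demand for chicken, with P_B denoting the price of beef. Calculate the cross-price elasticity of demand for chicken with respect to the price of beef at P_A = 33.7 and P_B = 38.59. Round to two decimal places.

0.10

At P_A = 33.7 and P_B = 38.59: Q_A = 1203.67.
∂Q_A/∂P_B = 3.
ε = (∂Q_A/∂P_B)(P_B/Q_A) = 3 × (38.59/1203.67) ≈ 0.10.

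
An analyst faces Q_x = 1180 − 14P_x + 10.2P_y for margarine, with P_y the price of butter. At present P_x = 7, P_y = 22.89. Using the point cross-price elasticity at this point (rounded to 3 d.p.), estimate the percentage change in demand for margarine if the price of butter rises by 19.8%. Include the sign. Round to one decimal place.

At P_x = 7, P_y = 22.89: Q_x = 1315.478.
∂Q_x/∂P_y = 10.2.
ε = (∂Q_x/∂P_y)(P_y/Q_x) = 10.2000 × 22.89/1315.478 ≈ 0.177.
%ΔQ_x ≈ ε × %ΔP_y = 0.177 × (19.8%) = 3.5%.

3.5%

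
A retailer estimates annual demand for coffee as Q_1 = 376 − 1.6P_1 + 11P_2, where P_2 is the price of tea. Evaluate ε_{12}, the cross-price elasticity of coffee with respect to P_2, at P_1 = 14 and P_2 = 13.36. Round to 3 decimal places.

0.294

At P_1 = 14 and P_2 = 13.36: Q_1 = 500.56.
∂Q_1/∂P_2 = 11.
ε = (∂Q_1/∂P_2)(P_2/Q_1) = 11 × (13.36/500.56) ≈ 0.294.
Since ε > 0, coffee and tea are substitutes.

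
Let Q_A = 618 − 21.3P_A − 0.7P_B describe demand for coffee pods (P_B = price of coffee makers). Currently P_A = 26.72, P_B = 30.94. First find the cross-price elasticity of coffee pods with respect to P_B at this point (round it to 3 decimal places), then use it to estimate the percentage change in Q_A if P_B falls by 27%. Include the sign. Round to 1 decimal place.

21.5%

At P_A = 26.72, P_B = 30.94: Q_A = 27.206.
∂Q_A/∂P_B = -0.7.
ε = (∂Q_A/∂P_B)(P_B/Q_A) = -0.7000 × 30.94/27.206 ≈ -0.796.
%ΔQ_A ≈ ε × %ΔP_B = -0.796 × (-27%) = 21.5%.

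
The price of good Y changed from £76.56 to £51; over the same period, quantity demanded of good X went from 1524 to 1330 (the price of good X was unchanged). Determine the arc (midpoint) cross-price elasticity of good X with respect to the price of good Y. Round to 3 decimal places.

0.339

ΔQ_X = 1330 − 1524 = -194; ΔP_Y = 51 − 76.56 = -25.56.
Midpoints: Q̄_X = 1427.0, P̄_Y = 63.78.
ε = (ΔQ_X/Q̄_X)/(ΔP_Y/P̄_Y) = (-194/1427.0)/(-25.56/63.78) ≈ 0.339.
ε > 0: good X and good Y are substitutes.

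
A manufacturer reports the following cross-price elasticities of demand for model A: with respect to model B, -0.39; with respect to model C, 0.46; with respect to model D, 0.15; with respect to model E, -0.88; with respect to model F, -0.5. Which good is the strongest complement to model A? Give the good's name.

model E

Complements have ε < 0. The most negative value is -0.88 (model E).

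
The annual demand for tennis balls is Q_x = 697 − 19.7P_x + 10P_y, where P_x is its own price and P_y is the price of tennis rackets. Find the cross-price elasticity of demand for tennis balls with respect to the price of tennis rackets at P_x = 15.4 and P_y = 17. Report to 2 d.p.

At P_x = 15.4 and P_y = 17: Q_x = 563.62.
∂Q_x/∂P_y = 10.
ε = (∂Q_x/∂P_y)(P_y/Q_x) = 10 × (17/563.62) ≈ 0.30.
Since ε > 0, tennis balls and tennis rackets are substitutes.

0.30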